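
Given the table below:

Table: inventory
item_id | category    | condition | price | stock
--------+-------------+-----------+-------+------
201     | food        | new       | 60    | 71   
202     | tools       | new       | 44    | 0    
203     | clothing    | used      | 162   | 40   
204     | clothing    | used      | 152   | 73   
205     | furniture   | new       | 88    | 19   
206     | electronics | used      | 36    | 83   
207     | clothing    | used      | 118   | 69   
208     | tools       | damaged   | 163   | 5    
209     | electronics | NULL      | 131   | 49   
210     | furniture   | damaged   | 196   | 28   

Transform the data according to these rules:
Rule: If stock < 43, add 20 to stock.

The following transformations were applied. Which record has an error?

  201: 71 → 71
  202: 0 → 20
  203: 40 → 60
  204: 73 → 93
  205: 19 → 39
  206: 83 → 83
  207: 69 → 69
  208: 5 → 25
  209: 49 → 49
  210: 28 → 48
Record 204 has an error. The correct transformed value should be 73, not 93.

Step 1: Check each record against the rule
Step 2: Record 204 has stock = 73
Step 3: Since 73 >= 43, the bonus should not have been applied
Step 4: Correct value = 73, but claimed value = 93
Conclusion: Record 204 has the error.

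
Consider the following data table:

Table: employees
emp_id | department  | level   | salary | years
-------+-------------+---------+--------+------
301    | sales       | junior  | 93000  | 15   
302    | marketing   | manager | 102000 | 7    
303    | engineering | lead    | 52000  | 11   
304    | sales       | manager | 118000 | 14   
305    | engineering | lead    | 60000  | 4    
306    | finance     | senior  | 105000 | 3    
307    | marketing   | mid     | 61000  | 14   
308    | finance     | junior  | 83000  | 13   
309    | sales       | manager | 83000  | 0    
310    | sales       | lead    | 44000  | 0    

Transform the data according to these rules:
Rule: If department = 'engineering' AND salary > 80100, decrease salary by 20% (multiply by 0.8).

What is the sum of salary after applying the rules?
801000

Step 1: Find records where department = 'engineering' AND salary > 80100
Step 2: 0 records match, summing to 0
Step 3: After multiplier: 0 × 0.8 = 0.0
Step 4: Unaffected records sum: 801000
Step 5: Final sum = 0.0 + 801000 = 801000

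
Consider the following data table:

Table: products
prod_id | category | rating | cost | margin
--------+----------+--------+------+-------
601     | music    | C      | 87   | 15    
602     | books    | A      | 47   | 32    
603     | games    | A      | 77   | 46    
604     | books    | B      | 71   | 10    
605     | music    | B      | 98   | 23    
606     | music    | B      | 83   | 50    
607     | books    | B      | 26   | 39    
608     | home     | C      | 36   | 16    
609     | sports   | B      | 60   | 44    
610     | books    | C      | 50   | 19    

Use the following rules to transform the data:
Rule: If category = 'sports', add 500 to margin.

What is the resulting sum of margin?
794

Step 1: Count records where category = 'sports': 1
Step 2: Total bonus added: 1 × 500 = 500
Step 3: Original sum of margin: 294
Step 4: Final sum = 294 + 500 = 794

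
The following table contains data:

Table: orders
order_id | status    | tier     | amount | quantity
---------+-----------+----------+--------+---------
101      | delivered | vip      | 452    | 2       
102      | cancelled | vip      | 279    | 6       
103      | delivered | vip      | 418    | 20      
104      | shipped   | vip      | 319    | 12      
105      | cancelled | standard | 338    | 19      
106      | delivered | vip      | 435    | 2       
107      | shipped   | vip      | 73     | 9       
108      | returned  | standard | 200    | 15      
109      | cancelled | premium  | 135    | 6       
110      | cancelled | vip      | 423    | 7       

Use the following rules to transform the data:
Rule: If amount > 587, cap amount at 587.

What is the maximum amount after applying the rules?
452

Step 1: Original maximum amount = 452
Step 2: Check cap of 587 against maximum
Step 3: No records exceed the cap (max 452 <= cap 587), so no capping applies
Step 4: Maximum after transformation = 452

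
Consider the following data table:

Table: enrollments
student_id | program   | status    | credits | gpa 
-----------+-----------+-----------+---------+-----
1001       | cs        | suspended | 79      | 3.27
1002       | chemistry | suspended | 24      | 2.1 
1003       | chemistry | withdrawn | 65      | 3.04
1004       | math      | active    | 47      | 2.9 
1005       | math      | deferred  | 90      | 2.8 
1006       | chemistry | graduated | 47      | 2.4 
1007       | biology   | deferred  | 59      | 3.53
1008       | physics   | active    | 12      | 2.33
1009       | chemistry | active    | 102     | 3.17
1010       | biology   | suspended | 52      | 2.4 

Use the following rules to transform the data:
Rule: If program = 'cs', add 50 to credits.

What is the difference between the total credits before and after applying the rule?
50

Step 1: Original sum of credits = 577
Step 2: 1 records have program = 'cs'
Step 3: Each affected record changes by 50
Step 4: Total change = 1 × 50 = 50
Step 5: New sum = 577 + 50 = 627
Step 6: Difference = |627 - 577| = 50
        (Sum increased by 50)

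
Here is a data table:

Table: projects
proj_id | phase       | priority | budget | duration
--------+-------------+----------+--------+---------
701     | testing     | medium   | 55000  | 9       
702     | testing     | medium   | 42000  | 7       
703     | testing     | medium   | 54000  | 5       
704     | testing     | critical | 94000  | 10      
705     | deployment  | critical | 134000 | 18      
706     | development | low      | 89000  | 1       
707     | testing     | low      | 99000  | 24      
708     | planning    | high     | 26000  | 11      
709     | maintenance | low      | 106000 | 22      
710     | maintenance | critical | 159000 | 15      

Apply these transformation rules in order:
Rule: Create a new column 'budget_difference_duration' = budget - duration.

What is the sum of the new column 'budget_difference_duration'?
857878

Step 1: For each record, compute budget - duration
Example calculations:
  55000 - 9 = 54991
  42000 - 7 = 41993
  54000 - 5 = 53995
  ...
Step 2: Sum all derived values
Step 3: Total = 857878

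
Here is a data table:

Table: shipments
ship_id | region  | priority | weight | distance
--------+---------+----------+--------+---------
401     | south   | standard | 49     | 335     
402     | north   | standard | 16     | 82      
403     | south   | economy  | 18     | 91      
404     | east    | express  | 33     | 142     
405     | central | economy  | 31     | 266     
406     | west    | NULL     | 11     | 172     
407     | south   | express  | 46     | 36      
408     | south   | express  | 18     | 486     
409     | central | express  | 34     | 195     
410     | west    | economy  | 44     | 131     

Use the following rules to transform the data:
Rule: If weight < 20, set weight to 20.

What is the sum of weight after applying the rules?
317

Step 1: 4 records have weight < 20
Step 2: These records originally summed to 63
Step 3: After setting to minimum: 4 × 20 = 80
Step 4: Unaffected records sum: 237
Step 5: Final sum = 80 + 237 = 317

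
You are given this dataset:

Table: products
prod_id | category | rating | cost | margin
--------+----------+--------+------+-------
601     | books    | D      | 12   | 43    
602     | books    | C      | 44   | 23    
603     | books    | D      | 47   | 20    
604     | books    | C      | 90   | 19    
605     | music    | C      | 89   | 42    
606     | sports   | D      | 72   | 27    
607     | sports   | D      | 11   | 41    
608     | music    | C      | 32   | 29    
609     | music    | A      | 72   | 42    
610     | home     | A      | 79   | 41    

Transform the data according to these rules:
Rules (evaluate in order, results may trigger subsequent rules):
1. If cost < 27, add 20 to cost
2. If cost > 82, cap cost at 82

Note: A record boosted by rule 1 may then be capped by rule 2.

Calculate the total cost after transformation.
573

Step 1: Apply rule 1 to records with cost < 27
  - 2 records get bonus of 20
  - Of these, 0 records then exceed 82 and get capped
Step 2: Apply rule 2 to records with cost > 82
  - 2 records (original) are capped
Step 3: Calculate final sum = 573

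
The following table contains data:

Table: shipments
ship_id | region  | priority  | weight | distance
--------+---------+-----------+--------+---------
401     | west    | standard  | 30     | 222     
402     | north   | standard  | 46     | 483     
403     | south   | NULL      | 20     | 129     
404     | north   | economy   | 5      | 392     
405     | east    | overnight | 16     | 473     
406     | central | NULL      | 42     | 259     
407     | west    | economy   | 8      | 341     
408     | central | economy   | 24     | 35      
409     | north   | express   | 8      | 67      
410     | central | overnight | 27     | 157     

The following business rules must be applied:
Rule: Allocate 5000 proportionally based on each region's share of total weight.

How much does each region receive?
central: 2057.52, east: 353.98, north: 1305.31, south: 442.48, west: 840.71

Step 1: Calculate total weight = 226
Step 2: Calculate each region's proportion:
  central: 93/226 = 41.15% → 2057.52
  east: 16/226 = 7.08% → 353.98
  north: 59/226 = 26.11% → 1305.31
  south: 20/226 = 8.85% → 442.48
  west: 38/226 = 16.81% → 840.71
Step 3: Verify: sum of allocations ≈ 5000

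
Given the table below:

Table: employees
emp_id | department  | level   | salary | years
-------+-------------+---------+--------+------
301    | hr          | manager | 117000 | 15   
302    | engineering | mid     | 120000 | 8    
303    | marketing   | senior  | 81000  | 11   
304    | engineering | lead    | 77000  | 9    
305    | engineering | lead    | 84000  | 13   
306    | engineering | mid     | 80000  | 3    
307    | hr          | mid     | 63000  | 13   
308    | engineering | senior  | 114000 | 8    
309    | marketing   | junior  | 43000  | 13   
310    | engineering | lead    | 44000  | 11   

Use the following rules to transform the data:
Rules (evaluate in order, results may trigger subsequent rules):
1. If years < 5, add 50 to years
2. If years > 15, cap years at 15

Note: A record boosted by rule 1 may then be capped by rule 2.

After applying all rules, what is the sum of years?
116

Step 1: Apply rule 1 to records with years < 5
  - 1 records get bonus of 50
  - Of these, 1 records then exceed 15 and get capped
Step 2: Apply rule 2 to records with years > 15
  - 0 records (original) are capped
Step 3: Calculate final sum = 116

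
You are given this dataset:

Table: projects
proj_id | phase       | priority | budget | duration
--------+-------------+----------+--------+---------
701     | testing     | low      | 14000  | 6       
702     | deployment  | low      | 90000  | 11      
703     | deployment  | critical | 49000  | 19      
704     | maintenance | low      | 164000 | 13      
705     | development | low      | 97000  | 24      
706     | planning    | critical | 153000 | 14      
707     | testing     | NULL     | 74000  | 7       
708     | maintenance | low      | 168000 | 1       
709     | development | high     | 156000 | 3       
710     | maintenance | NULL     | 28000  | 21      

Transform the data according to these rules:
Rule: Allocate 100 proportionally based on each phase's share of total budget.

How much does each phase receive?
deployment: 14.0, development: 25.48, maintenance: 36.25, planning: 15.41, testing: 8.86

Step 1: Calculate total budget = 993000
Step 2: Calculate each phase's proportion:
  deployment: 139000/993000 = 14.00% → 14.0
  development: 253000/993000 = 25.48% → 25.48
  maintenance: 360000/993000 = 36.25% → 36.25
  planning: 153000/993000 = 15.41% → 15.41
  testing: 88000/993000 = 8.86% → 8.86
Step 3: Verify: sum of allocations ≈ 100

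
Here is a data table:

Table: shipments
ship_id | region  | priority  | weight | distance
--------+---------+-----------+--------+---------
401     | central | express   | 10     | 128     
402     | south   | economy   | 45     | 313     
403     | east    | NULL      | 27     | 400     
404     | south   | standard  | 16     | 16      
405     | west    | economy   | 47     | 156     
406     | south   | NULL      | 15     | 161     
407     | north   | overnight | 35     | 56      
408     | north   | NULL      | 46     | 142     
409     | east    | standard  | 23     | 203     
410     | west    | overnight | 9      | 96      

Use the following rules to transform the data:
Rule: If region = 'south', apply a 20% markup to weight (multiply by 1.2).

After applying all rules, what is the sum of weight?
288.2

Step 1: Records with region = 'south' have total weight = 76
Step 2: Apply multiplier: 76 × 1.2 = 91.2
Step 3: Other records total: 197
Step 4: Final sum = 91.2 + 197 = 288.2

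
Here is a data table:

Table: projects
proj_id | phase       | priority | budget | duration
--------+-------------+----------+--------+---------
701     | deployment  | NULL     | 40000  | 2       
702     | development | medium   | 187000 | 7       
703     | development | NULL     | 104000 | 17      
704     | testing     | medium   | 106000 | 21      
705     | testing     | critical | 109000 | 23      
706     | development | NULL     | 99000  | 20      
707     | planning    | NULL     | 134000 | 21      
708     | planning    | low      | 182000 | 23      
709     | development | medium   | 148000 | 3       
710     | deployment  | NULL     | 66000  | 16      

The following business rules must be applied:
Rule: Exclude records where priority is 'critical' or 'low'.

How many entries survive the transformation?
8

Step 1: Count records to exclude
  - 1 (critical) + 1 (low) = 2 records
Step 2: Total records: 10
Step 3: Remaining = 10 - 2 = 8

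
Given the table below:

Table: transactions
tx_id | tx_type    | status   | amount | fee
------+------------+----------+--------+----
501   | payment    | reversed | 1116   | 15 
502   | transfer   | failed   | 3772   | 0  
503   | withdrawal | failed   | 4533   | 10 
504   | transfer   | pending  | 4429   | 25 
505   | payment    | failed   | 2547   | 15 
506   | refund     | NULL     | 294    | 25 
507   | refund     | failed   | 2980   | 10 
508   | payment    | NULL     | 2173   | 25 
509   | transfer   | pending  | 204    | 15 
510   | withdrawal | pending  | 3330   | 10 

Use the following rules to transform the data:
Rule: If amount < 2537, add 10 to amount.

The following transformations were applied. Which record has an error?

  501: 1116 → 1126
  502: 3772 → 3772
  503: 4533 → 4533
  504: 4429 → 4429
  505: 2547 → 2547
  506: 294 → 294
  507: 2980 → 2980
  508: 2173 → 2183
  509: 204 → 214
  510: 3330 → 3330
Record 506 has an error. The correct transformed value should be 304, not 294.

Step 1: Check each record against the rule
Step 2: Record 506 has amount = 294
Step 3: Since 294 < 2537, the bonus should have been applied
Step 4: Correct value = 304, but claimed value = 294
Conclusion: Record 506 has the error.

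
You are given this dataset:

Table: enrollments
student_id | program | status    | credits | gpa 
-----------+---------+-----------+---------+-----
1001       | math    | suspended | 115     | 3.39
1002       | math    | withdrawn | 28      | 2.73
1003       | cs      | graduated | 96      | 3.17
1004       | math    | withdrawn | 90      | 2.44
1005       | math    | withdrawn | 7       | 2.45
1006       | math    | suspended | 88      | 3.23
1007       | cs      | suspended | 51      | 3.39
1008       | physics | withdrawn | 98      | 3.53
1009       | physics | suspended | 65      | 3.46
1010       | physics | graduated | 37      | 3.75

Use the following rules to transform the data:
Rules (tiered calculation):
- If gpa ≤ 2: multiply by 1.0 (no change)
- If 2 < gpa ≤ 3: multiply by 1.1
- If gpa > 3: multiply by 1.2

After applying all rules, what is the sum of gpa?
37.09

Step 1: Tier 1 (gpa ≤ 2): 0 records, sum = 0 × 1.0 = 0.0
Step 2: Tier 2 (2 < gpa ≤ 3): 3 records, sum = 7.62 × 1.1 = 8.38
Step 3: Tier 3 (gpa > 3): 7 records, sum = 23.92 × 1.2 = 28.7
Step 4: Final sum = 0.0 + 8.38 + 28.7 = 37.09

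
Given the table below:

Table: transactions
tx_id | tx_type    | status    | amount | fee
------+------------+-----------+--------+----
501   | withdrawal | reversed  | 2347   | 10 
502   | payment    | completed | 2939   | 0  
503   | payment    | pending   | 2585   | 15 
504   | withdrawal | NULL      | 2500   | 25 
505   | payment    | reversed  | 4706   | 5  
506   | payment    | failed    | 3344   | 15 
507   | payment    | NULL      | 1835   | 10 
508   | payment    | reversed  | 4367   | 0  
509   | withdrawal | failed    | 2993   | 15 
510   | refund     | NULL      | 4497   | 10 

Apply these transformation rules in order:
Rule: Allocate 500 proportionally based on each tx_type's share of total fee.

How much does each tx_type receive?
payment: 214.29, refund: 47.62, withdrawal: 238.1

Step 1: Calculate total fee = 105
Step 2: Calculate each tx_type's proportion:
  payment: 45/105 = 42.86% → 214.29
  refund: 10/105 = 9.52% → 47.62
  withdrawal: 50/105 = 47.62% → 238.1
Step 3: Verify: sum of allocations ≈ 500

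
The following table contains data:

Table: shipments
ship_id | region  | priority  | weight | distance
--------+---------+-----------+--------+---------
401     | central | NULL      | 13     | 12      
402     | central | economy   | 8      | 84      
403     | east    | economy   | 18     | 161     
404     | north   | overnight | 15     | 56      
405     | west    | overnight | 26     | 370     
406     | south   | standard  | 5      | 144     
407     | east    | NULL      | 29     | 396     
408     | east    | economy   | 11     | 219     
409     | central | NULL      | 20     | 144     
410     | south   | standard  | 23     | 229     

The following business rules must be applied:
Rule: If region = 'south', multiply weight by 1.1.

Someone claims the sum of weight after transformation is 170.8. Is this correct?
Yes, the result is correct.

Step 1: Calculate the correct sum after transformation
Step 2: Apply multiplier 1.1 to records where region = 'south'
Step 3: Correct result = 170.8
Step 4: Claimed result = 170.8
Step 5: 170.8 = 170.8 ✓
Conclusion: The claimed result is correct.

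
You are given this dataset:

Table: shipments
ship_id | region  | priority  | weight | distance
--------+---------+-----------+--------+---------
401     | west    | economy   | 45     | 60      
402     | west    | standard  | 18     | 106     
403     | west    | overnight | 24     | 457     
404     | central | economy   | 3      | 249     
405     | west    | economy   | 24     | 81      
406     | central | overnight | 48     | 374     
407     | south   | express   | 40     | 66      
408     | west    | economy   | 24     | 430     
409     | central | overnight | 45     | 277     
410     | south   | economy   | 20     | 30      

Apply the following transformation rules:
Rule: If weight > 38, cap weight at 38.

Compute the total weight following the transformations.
265

Step 1: 4 records have weight > 38
Step 2: These records originally summed to 178
Step 3: After capping: 4 × 38 = 152
Step 4: Unaffected records sum: 113
Step 5: Final sum = 152 + 113 = 265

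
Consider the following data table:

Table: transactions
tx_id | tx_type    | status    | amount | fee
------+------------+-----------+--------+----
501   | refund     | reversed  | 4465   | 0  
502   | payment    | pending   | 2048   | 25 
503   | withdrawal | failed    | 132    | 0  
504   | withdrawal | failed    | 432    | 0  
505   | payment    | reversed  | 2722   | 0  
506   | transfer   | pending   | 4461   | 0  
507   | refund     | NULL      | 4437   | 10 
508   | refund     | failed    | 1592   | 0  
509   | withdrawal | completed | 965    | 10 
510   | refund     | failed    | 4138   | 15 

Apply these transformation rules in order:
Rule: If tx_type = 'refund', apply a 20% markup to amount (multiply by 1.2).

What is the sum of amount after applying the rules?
28318.4

Step 1: Records with tx_type = 'refund' have total amount = 14632
Step 2: Apply multiplier: 14632 × 1.2 = 17558.4
Step 3: Other records total: 10760
Step 4: Final sum = 17558.4 + 10760 = 28318.4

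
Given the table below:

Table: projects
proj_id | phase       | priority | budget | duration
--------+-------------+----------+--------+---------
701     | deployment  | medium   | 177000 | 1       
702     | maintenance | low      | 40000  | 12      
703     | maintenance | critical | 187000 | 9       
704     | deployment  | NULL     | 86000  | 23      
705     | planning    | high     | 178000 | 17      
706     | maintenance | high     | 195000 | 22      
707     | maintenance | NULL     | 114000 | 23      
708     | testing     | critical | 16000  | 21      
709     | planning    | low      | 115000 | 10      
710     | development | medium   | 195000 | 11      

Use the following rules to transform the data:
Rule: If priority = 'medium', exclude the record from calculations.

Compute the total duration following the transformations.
137

Step 1: Identify records where priority = 'medium'
Step 2: The excluded records sum to 12
Step 3: Original total duration = 149
Step 4: Remaining total = 149 - 12 = 137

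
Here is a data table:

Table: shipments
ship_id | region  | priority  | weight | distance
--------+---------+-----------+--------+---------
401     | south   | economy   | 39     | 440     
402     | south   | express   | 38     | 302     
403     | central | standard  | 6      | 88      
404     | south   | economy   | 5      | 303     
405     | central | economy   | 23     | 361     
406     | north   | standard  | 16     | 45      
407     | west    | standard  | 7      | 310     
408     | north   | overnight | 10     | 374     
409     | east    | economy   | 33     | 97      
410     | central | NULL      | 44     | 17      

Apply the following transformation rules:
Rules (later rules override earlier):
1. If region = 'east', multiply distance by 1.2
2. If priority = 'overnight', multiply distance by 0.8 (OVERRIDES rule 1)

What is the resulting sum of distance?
2281.6

Step 1: Rule 2 takes priority for records with priority = 'overnight'
  - 1 records: 374 × 0.8 = 299.2
Step 2: Rule 1 applies to remaining records with region = 'east'
  - 1 records: 97 × 1.2 = 116.4
Step 3: Other records unchanged: 1866
Step 4: Final sum = 299.2 + 116.4 + 1866 = 2281.6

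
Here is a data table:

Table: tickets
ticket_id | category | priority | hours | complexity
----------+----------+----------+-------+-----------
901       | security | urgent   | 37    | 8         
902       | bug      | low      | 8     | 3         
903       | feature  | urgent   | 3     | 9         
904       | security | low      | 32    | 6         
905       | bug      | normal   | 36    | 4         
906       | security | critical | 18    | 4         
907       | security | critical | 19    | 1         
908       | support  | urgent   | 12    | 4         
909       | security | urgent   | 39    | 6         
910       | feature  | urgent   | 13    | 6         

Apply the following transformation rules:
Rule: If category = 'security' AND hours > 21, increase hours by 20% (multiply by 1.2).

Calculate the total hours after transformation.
238.6

Step 1: Find records where category = 'security' AND hours > 21
Step 2: 3 records match, summing to 108
Step 3: After multiplier: 108 × 1.2 = 129.6
Step 4: Unaffected records sum: 109
Step 5: Final sum = 129.6 + 109 = 238.6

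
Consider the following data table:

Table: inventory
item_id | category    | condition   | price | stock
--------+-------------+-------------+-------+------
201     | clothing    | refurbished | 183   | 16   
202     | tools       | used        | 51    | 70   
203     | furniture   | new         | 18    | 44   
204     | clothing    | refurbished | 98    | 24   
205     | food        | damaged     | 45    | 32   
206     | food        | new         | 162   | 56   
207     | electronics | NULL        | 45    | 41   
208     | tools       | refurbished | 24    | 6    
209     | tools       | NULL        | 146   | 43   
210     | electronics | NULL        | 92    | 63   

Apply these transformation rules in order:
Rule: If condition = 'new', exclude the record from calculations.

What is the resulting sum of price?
684

Step 1: Identify records where condition = 'new'
Step 2: The excluded records sum to 180
Step 3: Original total price = 864
Step 4: Remaining total = 864 - 180 = 684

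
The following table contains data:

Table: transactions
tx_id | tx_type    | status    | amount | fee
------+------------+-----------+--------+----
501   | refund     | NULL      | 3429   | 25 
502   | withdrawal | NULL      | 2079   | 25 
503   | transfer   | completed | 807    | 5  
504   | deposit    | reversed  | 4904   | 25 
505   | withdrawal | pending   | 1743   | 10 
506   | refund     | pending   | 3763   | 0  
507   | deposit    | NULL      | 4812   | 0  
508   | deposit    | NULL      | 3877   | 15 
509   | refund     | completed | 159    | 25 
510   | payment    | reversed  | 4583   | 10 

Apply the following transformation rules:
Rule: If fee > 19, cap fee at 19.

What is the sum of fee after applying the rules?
116

Step 1: 4 records have fee > 19
Step 2: These records originally summed to 100
Step 3: After capping: 4 × 19 = 76
Step 4: Unaffected records sum: 40
Step 5: Final sum = 76 + 40 = 116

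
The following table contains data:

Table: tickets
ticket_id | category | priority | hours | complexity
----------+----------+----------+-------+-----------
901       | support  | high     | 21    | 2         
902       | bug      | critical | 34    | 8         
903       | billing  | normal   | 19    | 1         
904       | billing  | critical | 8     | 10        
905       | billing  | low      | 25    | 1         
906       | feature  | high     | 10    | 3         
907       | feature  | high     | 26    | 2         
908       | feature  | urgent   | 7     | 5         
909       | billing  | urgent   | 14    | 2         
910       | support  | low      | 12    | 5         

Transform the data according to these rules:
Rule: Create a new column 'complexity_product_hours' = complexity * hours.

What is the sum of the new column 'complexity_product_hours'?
643

Step 1: For each record, compute complexity * hours
Example calculations:
  2 * 21 = 42
  8 * 34 = 272
  1 * 19 = 19
  ...
Step 2: Sum all derived values
Step 3: Total = 643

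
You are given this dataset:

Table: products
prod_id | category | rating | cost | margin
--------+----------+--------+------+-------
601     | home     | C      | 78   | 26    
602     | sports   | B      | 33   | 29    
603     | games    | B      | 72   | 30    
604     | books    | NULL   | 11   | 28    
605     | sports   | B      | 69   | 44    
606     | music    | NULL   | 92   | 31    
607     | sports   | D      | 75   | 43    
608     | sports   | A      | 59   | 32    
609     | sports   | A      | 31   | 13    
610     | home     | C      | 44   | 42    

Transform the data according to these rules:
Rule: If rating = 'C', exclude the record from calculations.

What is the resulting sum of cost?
442

Step 1: Identify records where rating = 'C'
Step 2: The excluded records sum to 122
Step 3: Original total cost = 564
Step 4: Remaining total = 564 - 122 = 442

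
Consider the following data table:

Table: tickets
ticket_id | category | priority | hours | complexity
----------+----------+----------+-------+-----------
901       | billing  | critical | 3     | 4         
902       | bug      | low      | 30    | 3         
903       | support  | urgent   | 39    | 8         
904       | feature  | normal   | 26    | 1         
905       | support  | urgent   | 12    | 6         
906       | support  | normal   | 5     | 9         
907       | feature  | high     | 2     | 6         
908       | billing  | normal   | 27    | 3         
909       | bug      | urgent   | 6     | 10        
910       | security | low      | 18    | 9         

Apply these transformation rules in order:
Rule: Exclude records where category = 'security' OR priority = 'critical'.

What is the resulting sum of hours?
147

Step 1: Find records where category = 'security' OR priority = 'critical'
Step 2: 2 records match, summing to 21
Step 3: Original sum: 168
Step 4: Remaining sum = 168 - 21 = 147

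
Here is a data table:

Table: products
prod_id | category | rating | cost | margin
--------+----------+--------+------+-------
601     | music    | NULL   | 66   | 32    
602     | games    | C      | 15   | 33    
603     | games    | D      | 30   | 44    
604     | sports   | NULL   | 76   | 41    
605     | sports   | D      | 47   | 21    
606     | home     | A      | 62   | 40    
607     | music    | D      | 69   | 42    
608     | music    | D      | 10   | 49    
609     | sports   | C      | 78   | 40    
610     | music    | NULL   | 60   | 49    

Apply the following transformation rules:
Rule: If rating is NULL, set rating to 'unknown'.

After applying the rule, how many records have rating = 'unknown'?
3

Step 1: Count records where rating IS NULL
Step 2: Found 3 records with NULL rating
Step 3: These records will have rating set to 'unknown'
Step 4: Records already having rating = 'unknown': 0
Step 5: Answer: 3 + 0 = 3 records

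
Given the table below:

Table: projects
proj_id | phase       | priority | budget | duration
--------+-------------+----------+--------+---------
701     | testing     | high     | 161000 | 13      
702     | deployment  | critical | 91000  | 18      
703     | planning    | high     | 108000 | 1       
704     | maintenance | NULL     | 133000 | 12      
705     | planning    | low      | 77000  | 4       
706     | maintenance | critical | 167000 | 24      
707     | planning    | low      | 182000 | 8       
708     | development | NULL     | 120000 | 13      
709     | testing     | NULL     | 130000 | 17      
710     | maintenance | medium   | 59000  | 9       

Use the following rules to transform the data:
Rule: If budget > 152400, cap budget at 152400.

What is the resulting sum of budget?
1175200

Step 1: 3 records have budget > 152400
Step 2: These records originally summed to 510000
Step 3: After capping: 3 × 152400 = 457200
Step 4: Unaffected records sum: 718000
Step 5: Final sum = 457200 + 718000 = 1175200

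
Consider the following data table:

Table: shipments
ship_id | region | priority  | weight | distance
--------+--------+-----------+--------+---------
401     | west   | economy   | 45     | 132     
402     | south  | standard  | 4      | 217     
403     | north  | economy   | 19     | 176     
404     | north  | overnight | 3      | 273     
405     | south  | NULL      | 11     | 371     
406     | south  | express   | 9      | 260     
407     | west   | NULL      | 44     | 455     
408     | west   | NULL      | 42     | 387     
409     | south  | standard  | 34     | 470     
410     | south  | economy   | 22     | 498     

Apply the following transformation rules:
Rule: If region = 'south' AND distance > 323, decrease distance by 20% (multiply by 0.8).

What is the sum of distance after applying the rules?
2971.2

Step 1: Find records where region = 'south' AND distance > 323
Step 2: 3 records match, summing to 1339
Step 3: After multiplier: 1339 × 0.8 = 1071.2
Step 4: Unaffected records sum: 1900
Step 5: Final sum = 1071.2 + 1900 = 2971.2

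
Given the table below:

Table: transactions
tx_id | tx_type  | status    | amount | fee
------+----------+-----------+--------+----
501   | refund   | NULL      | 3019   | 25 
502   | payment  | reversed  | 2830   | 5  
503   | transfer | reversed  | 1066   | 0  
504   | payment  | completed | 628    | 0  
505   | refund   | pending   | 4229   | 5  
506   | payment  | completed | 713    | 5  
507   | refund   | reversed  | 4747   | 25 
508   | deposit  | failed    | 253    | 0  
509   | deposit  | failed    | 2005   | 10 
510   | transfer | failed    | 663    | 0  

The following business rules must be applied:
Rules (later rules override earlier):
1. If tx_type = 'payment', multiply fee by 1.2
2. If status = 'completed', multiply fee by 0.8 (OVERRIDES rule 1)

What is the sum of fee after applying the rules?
75.0

Step 1: Rule 2 takes priority for records with status = 'completed'
  - 2 records: 5 × 0.8 = 4.0
Step 2: Rule 1 applies to remaining records with tx_type = 'payment'
  - 1 records: 5 × 1.2 = 6.0
Step 3: Other records unchanged: 65
Step 4: Final sum = 4.0 + 6.0 + 65 = 75.0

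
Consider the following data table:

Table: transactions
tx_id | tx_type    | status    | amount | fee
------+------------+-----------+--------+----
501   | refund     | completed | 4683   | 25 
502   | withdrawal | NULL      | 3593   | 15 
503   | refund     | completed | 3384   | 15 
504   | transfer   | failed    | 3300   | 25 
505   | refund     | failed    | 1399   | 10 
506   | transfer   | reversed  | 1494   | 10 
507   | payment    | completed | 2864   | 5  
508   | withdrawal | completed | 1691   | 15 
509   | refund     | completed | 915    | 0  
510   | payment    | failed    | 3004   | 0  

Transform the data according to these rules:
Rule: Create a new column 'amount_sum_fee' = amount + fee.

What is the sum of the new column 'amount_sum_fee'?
26447

Step 1: For each record, compute amount + fee
Example calculations:
  4683 + 25 = 4708
  3593 + 15 = 3608
  3384 + 15 = 3399
  ...
Step 2: Sum all derived values
Step 3: Total = 26447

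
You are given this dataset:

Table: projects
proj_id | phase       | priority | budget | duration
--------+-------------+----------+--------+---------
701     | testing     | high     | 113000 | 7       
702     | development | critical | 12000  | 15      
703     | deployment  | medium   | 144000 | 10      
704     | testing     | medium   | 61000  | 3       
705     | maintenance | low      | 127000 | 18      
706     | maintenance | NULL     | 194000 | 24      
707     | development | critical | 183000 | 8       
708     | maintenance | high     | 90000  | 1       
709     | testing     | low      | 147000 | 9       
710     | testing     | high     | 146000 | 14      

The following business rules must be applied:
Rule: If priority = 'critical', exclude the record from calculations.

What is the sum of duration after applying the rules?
86

Step 1: Identify records where priority = 'critical'
Step 2: The excluded records sum to 23
Step 3: Original total duration = 109
Step 4: Remaining total = 109 - 23 = 86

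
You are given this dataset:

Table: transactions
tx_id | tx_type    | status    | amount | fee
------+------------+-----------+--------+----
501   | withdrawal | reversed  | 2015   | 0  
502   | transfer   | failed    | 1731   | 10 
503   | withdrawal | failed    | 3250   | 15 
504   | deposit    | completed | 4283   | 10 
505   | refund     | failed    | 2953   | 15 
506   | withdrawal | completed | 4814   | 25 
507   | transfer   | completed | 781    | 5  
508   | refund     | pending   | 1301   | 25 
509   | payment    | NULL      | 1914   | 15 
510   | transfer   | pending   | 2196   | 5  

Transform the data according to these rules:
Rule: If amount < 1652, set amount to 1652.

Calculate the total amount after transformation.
26460

Step 1: 2 records have amount < 1652
Step 2: These records originally summed to 2082
Step 3: After setting to minimum: 2 × 1652 = 3304
Step 4: Unaffected records sum: 23156
Step 5: Final sum = 3304 + 23156 = 26460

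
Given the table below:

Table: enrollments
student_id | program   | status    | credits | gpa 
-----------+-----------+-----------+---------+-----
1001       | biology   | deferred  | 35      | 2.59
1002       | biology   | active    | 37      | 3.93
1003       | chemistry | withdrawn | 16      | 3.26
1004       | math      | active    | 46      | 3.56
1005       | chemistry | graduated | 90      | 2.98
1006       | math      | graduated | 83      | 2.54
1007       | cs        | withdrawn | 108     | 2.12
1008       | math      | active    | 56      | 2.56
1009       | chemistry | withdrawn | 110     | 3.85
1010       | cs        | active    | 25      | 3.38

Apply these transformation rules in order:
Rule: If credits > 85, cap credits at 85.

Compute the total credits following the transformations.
553

Step 1: 3 records have credits > 85
Step 2: These records originally summed to 308
Step 3: After capping: 3 × 85 = 255
Step 4: Unaffected records sum: 298
Step 5: Final sum = 255 + 298 = 553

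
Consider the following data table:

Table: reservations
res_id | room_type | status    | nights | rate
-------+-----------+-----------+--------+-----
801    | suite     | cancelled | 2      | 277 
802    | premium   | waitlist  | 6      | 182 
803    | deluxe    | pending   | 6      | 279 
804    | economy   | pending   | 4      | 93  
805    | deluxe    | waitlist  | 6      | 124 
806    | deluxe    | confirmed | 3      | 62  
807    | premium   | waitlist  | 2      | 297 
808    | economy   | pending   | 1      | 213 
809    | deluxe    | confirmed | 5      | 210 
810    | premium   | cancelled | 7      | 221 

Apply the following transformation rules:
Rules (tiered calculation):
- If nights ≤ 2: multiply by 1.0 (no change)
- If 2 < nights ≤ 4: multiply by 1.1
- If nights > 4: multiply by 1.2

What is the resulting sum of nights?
48.7

Step 1: Tier 1 (nights ≤ 2): 3 records, sum = 5 × 1.0 = 5.0
Step 2: Tier 2 (2 < nights ≤ 4): 2 records, sum = 7 × 1.1 = 7.7
Step 3: Tier 3 (nights > 4): 5 records, sum = 30 × 1.2 = 36.0
Step 4: Final sum = 5.0 + 7.7 + 36.0 = 48.7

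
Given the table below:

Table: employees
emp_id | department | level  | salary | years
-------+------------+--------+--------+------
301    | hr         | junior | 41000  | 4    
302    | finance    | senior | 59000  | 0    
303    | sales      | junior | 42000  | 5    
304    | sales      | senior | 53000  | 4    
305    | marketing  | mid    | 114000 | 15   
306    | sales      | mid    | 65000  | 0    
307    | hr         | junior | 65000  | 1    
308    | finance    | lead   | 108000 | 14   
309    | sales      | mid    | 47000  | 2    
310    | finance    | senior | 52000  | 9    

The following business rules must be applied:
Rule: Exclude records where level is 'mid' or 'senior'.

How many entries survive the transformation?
4

Step 1: Count records to exclude
  - 3 (mid) + 3 (senior) = 6 records
Step 2: Total records: 10
Step 3: Remaining = 10 - 6 = 4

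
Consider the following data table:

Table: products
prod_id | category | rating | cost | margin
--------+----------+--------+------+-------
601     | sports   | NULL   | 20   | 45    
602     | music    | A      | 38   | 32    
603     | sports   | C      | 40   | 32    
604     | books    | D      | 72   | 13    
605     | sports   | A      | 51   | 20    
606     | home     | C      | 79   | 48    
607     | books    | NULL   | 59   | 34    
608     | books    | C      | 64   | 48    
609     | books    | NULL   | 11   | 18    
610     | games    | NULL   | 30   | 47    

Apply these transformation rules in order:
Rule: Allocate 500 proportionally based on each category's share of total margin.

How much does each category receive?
books: 167.66, games: 69.73, home: 71.22, music: 47.48, sports: 143.92

Step 1: Calculate total margin = 337
Step 2: Calculate each category's proportion:
  books: 113/337 = 33.53% → 167.66
  games: 47/337 = 13.95% → 69.73
  home: 48/337 = 14.24% → 71.22
  music: 32/337 = 9.50% → 47.48
  sports: 97/337 = 28.78% → 143.92
Step 3: Verify: sum of allocations ≈ 500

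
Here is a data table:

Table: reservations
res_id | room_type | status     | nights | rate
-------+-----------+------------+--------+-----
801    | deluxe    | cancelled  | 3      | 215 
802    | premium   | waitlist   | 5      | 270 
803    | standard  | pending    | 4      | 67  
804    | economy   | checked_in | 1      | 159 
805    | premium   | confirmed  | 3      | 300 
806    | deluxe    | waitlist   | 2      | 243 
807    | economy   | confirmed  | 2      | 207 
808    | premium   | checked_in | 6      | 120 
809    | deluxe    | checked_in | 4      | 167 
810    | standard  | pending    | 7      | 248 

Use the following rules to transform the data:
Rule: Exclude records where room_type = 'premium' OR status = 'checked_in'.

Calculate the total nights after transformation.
18

Step 1: Find records where room_type = 'premium' OR status = 'checked_in'
Step 2: 5 records match, summing to 19
Step 3: Original sum: 37
Step 4: Remaining sum = 37 - 19 = 18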